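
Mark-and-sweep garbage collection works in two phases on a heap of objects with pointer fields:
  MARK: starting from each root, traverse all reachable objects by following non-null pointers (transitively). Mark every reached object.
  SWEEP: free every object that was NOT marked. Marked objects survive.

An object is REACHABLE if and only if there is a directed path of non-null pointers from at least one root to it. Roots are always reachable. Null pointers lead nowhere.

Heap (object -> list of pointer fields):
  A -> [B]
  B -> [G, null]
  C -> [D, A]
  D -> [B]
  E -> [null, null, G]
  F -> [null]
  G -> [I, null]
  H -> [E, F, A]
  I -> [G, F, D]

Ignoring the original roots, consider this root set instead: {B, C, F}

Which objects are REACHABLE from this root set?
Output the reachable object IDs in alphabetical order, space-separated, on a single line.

Answer: A B C D F G I

Derivation:
Roots: B C F
Mark B: refs=G null, marked=B
Mark C: refs=D A, marked=B C
Mark F: refs=null, marked=B C F
Mark G: refs=I null, marked=B C F G
Mark D: refs=B, marked=B C D F G
Mark A: refs=B, marked=A B C D F G
Mark I: refs=G F D, marked=A B C D F G I
Unmarked (collected): E H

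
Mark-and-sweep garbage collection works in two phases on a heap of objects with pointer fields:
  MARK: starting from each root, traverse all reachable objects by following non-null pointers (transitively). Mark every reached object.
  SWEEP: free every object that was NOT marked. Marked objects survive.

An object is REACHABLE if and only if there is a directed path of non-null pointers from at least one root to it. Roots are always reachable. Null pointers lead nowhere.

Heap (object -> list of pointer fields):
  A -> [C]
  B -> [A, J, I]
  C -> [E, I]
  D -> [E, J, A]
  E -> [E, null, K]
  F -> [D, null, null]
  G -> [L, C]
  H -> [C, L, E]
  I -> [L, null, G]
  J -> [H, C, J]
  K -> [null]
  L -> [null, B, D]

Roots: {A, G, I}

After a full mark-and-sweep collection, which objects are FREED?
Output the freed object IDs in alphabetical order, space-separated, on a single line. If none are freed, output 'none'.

Roots: A G I
Mark A: refs=C, marked=A
Mark G: refs=L C, marked=A G
Mark I: refs=L null G, marked=A G I
Mark C: refs=E I, marked=A C G I
Mark L: refs=null B D, marked=A C G I L
Mark E: refs=E null K, marked=A C E G I L
Mark B: refs=A J I, marked=A B C E G I L
Mark D: refs=E J A, marked=A B C D E G I L
Mark K: refs=null, marked=A B C D E G I K L
Mark J: refs=H C J, marked=A B C D E G I J K L
Mark H: refs=C L E, marked=A B C D E G H I J K L
Unmarked (collected): F

Answer: F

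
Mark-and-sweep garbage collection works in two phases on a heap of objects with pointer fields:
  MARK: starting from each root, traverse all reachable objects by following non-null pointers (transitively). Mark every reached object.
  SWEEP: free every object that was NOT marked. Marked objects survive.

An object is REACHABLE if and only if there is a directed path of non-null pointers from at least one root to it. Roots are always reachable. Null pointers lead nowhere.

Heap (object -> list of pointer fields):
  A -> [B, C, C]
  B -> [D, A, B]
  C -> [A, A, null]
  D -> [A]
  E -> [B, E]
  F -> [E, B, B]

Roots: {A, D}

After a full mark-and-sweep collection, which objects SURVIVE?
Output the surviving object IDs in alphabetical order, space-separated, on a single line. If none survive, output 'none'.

Roots: A D
Mark A: refs=B C C, marked=A
Mark D: refs=A, marked=A D
Mark B: refs=D A B, marked=A B D
Mark C: refs=A A null, marked=A B C D
Unmarked (collected): E F

Answer: A B C D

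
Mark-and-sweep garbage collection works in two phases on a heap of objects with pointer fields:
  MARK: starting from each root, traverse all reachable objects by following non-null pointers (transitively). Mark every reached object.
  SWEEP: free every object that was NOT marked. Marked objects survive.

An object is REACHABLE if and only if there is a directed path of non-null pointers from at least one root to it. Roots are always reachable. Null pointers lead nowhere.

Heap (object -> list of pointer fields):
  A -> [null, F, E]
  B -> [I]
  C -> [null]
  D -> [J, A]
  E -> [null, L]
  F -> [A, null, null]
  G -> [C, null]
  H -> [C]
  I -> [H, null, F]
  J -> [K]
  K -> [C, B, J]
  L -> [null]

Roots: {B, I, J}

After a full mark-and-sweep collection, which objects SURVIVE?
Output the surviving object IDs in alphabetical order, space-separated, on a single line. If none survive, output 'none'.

Answer: A B C E F H I J K L

Derivation:
Roots: B I J
Mark B: refs=I, marked=B
Mark I: refs=H null F, marked=B I
Mark J: refs=K, marked=B I J
Mark H: refs=C, marked=B H I J
Mark F: refs=A null null, marked=B F H I J
Mark K: refs=C B J, marked=B F H I J K
Mark C: refs=null, marked=B C F H I J K
Mark A: refs=null F E, marked=A B C F H I J K
Mark E: refs=null L, marked=A B C E F H I J K
Mark L: refs=null, marked=A B C E F H I J K L
Unmarked (collected): D G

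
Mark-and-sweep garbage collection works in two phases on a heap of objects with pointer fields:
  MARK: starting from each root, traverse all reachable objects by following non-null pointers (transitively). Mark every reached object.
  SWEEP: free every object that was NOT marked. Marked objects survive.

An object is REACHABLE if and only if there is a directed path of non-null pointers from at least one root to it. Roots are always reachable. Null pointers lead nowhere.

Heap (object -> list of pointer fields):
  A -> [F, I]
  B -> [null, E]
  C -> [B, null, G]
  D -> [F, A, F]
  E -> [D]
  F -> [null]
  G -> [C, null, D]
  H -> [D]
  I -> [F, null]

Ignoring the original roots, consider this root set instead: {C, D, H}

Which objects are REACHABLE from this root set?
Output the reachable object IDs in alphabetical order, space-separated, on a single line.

Answer: A B C D E F G H I

Derivation:
Roots: C D H
Mark C: refs=B null G, marked=C
Mark D: refs=F A F, marked=C D
Mark H: refs=D, marked=C D H
Mark B: refs=null E, marked=B C D H
Mark G: refs=C null D, marked=B C D G H
Mark F: refs=null, marked=B C D F G H
Mark A: refs=F I, marked=A B C D F G H
Mark E: refs=D, marked=A B C D E F G H
Mark I: refs=F null, marked=A B C D E F G H I
Unmarked (collected): (none)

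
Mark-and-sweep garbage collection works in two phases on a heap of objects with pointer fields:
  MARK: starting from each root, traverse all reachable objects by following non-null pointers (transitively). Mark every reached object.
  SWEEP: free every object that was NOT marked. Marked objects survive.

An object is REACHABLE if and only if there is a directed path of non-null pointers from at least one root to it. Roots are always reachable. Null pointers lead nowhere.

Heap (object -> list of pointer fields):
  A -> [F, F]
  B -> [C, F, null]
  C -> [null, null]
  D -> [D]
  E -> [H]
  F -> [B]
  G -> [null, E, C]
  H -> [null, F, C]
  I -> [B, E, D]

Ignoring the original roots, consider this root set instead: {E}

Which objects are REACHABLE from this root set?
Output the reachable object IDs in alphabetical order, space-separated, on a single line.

Roots: E
Mark E: refs=H, marked=E
Mark H: refs=null F C, marked=E H
Mark F: refs=B, marked=E F H
Mark C: refs=null null, marked=C E F H
Mark B: refs=C F null, marked=B C E F H
Unmarked (collected): A D G I

Answer: B C E F H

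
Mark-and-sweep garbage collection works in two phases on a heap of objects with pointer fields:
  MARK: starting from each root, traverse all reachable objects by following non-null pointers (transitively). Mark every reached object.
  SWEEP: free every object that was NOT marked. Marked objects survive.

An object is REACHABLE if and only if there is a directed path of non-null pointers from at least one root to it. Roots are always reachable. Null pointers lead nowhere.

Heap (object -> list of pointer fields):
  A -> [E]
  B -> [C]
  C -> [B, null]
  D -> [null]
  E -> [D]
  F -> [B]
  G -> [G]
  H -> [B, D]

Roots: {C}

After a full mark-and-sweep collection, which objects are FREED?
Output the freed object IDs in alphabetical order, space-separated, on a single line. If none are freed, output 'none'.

Roots: C
Mark C: refs=B null, marked=C
Mark B: refs=C, marked=B C
Unmarked (collected): A D E F G H

Answer: A D E F G H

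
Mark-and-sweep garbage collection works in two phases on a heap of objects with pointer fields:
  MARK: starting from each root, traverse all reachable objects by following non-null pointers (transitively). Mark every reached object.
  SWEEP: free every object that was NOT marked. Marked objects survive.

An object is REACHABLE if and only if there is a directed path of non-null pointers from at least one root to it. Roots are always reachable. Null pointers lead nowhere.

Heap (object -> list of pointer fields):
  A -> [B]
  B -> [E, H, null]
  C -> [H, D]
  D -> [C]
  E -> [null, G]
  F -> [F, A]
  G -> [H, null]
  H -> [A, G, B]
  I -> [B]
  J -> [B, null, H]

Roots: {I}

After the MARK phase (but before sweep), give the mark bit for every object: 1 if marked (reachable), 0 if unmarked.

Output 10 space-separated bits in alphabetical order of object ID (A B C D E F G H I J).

Answer: 1 1 0 0 1 0 1 1 1 0

Derivation:
Roots: I
Mark I: refs=B, marked=I
Mark B: refs=E H null, marked=B I
Mark E: refs=null G, marked=B E I
Mark H: refs=A G B, marked=B E H I
Mark G: refs=H null, marked=B E G H I
Mark A: refs=B, marked=A B E G H I
Unmarked (collected): C D F J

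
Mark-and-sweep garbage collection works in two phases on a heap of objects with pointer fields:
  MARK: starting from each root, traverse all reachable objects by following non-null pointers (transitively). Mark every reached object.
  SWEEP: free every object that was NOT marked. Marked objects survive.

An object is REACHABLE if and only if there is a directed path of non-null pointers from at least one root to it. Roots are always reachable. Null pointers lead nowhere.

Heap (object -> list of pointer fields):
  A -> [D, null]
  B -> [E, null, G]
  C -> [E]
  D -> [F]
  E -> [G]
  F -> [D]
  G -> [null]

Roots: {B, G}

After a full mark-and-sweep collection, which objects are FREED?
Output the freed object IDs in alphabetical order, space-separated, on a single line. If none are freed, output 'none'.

Roots: B G
Mark B: refs=E null G, marked=B
Mark G: refs=null, marked=B G
Mark E: refs=G, marked=B E G
Unmarked (collected): A C D F

Answer: A C D F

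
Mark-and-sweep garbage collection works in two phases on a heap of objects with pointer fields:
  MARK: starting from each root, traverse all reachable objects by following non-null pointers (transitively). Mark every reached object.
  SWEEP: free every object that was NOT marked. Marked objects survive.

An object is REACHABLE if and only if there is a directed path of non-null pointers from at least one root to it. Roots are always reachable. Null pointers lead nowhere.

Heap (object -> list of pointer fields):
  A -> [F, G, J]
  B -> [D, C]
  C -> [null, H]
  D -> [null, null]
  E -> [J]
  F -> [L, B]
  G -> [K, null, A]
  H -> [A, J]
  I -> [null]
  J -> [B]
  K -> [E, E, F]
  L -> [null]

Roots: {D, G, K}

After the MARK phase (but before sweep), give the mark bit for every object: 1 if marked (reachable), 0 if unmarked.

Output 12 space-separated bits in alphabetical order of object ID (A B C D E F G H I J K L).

Answer: 1 1 1 1 1 1 1 1 0 1 1 1

Derivation:
Roots: D G K
Mark D: refs=null null, marked=D
Mark G: refs=K null A, marked=D G
Mark K: refs=E E F, marked=D G K
Mark A: refs=F G J, marked=A D G K
Mark E: refs=J, marked=A D E G K
Mark F: refs=L B, marked=A D E F G K
Mark J: refs=B, marked=A D E F G J K
Mark L: refs=null, marked=A D E F G J K L
Mark B: refs=D C, marked=A B D E F G J K L
Mark C: refs=null H, marked=A B C D E F G J K L
Mark H: refs=A J, marked=A B C D E F G H J K L
Unmarked (collected): I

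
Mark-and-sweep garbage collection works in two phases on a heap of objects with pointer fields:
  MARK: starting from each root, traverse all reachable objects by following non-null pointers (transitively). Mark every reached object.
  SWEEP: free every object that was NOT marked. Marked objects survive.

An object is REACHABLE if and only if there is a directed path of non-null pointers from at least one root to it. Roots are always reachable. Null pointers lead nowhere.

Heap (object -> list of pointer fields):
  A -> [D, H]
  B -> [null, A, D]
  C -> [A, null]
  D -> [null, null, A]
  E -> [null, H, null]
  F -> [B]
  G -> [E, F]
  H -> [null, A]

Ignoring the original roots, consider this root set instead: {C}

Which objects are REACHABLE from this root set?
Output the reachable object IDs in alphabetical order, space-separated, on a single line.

Answer: A C D H

Derivation:
Roots: C
Mark C: refs=A null, marked=C
Mark A: refs=D H, marked=A C
Mark D: refs=null null A, marked=A C D
Mark H: refs=null A, marked=A C D H
Unmarked (collected): B E F G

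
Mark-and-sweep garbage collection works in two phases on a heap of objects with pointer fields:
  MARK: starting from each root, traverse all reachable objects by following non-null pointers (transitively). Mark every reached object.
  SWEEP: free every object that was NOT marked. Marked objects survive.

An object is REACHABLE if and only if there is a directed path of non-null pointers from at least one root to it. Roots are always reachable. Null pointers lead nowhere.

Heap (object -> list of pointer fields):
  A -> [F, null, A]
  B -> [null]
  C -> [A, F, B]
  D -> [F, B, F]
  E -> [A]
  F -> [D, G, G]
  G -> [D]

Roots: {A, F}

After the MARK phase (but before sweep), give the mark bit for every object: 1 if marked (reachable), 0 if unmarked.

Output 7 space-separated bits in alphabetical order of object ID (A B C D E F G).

Answer: 1 1 0 1 0 1 1

Derivation:
Roots: A F
Mark A: refs=F null A, marked=A
Mark F: refs=D G G, marked=A F
Mark D: refs=F B F, marked=A D F
Mark G: refs=D, marked=A D F G
Mark B: refs=null, marked=A B D F G
Unmarked (collected): C E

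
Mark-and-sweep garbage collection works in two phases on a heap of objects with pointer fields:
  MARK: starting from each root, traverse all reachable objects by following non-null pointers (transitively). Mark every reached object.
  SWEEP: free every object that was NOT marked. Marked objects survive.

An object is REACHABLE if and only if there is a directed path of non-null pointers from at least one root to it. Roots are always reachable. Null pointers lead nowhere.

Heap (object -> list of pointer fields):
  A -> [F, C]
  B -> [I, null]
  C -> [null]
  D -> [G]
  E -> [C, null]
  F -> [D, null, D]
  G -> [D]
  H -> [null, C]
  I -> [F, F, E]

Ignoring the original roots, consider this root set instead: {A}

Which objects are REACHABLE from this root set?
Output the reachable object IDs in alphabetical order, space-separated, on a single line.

Answer: A C D F G

Derivation:
Roots: A
Mark A: refs=F C, marked=A
Mark F: refs=D null D, marked=A F
Mark C: refs=null, marked=A C F
Mark D: refs=G, marked=A C D F
Mark G: refs=D, marked=A C D F G
Unmarked (collected): B E H I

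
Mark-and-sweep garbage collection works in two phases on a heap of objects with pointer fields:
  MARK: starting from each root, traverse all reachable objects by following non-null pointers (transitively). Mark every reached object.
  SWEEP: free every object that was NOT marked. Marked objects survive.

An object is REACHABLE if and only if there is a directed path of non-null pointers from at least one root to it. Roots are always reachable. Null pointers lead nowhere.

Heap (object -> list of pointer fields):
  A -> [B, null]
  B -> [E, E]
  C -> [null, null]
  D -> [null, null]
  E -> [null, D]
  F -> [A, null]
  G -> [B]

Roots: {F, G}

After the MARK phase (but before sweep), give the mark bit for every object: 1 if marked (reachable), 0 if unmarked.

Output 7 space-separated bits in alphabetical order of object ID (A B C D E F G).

Roots: F G
Mark F: refs=A null, marked=F
Mark G: refs=B, marked=F G
Mark A: refs=B null, marked=A F G
Mark B: refs=E E, marked=A B F G
Mark E: refs=null D, marked=A B E F G
Mark D: refs=null null, marked=A B D E F G
Unmarked (collected): C

Answer: 1 1 0 1 1 1 1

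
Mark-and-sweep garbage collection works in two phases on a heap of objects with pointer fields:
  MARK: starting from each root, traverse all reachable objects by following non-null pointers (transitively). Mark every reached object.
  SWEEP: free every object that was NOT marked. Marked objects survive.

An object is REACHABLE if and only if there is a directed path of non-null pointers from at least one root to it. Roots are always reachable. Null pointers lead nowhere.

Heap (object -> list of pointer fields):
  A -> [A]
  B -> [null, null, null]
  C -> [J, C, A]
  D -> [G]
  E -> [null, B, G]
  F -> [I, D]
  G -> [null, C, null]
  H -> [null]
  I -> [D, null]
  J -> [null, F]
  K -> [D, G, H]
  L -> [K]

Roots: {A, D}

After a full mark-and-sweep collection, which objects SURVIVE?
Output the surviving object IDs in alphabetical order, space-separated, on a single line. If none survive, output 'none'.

Roots: A D
Mark A: refs=A, marked=A
Mark D: refs=G, marked=A D
Mark G: refs=null C null, marked=A D G
Mark C: refs=J C A, marked=A C D G
Mark J: refs=null F, marked=A C D G J
Mark F: refs=I D, marked=A C D F G J
Mark I: refs=D null, marked=A C D F G I J
Unmarked (collected): B E H K L

Answer: A C D F G I J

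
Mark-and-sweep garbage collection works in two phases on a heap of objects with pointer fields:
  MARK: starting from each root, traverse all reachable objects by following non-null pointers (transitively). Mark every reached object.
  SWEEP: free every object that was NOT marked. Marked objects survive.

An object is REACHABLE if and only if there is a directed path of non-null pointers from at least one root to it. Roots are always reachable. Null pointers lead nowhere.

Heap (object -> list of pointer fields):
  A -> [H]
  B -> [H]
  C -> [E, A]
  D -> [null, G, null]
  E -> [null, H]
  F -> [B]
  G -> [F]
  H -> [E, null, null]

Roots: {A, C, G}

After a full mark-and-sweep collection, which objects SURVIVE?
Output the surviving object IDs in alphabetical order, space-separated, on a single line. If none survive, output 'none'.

Answer: A B C E F G H

Derivation:
Roots: A C G
Mark A: refs=H, marked=A
Mark C: refs=E A, marked=A C
Mark G: refs=F, marked=A C G
Mark H: refs=E null null, marked=A C G H
Mark E: refs=null H, marked=A C E G H
Mark F: refs=B, marked=A C E F G H
Mark B: refs=H, marked=A B C E F G H
Unmarked (collected): D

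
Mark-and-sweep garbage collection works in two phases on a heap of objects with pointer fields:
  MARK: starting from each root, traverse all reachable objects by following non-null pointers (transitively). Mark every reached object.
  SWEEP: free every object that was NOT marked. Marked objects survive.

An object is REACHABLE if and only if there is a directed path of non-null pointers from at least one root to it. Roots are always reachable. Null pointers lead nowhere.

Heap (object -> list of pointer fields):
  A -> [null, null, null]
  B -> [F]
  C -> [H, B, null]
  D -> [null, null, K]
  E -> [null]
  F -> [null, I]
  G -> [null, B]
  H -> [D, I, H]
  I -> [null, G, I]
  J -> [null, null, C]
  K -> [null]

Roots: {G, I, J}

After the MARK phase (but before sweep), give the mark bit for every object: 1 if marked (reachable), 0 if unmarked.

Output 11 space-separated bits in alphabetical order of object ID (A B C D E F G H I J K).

Roots: G I J
Mark G: refs=null B, marked=G
Mark I: refs=null G I, marked=G I
Mark J: refs=null null C, marked=G I J
Mark B: refs=F, marked=B G I J
Mark C: refs=H B null, marked=B C G I J
Mark F: refs=null I, marked=B C F G I J
Mark H: refs=D I H, marked=B C F G H I J
Mark D: refs=null null K, marked=B C D F G H I J
Mark K: refs=null, marked=B C D F G H I J K
Unmarked (collected): A E

Answer: 0 1 1 1 0 1 1 1 1 1 1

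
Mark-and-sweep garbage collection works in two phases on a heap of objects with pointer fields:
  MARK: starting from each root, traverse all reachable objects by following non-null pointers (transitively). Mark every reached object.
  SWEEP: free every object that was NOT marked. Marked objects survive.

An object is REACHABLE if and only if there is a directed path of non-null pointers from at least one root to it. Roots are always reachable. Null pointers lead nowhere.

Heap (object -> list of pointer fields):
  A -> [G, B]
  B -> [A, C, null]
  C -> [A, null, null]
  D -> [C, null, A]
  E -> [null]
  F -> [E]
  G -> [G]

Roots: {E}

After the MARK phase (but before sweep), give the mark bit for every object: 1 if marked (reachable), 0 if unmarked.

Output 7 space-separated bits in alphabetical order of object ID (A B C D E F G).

Answer: 0 0 0 0 1 0 0

Derivation:
Roots: E
Mark E: refs=null, marked=E
Unmarked (collected): A B C D F G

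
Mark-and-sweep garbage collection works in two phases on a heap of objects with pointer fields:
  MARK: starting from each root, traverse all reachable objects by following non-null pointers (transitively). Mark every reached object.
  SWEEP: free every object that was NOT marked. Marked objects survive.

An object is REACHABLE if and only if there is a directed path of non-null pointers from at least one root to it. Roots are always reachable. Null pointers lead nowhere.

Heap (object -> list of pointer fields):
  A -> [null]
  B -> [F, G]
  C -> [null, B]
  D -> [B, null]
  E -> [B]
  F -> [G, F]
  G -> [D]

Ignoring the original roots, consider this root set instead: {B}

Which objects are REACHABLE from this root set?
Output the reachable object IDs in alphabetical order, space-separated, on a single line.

Roots: B
Mark B: refs=F G, marked=B
Mark F: refs=G F, marked=B F
Mark G: refs=D, marked=B F G
Mark D: refs=B null, marked=B D F G
Unmarked (collected): A C E

Answer: B D F G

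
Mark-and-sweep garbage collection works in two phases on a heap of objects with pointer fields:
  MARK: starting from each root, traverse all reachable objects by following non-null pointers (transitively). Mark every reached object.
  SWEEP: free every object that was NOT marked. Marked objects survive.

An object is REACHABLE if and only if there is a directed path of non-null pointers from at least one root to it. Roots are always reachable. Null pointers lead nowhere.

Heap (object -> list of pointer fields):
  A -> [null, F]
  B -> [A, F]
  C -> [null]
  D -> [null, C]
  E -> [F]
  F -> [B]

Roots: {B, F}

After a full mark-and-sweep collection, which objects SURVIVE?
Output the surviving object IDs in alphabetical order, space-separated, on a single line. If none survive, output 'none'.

Roots: B F
Mark B: refs=A F, marked=B
Mark F: refs=B, marked=B F
Mark A: refs=null F, marked=A B F
Unmarked (collected): C D E

Answer: A B F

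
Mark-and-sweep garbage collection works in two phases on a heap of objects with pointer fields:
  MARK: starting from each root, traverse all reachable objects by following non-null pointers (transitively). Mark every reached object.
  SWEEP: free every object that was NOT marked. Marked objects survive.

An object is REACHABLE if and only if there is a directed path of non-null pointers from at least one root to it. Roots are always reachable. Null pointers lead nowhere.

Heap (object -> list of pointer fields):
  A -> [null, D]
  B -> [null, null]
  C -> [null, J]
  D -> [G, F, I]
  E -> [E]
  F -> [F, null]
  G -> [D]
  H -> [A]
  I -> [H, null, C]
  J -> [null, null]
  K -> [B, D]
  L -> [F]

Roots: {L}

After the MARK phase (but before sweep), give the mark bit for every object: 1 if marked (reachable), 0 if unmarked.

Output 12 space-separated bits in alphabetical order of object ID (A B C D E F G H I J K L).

Answer: 0 0 0 0 0 1 0 0 0 0 0 1

Derivation:
Roots: L
Mark L: refs=F, marked=L
Mark F: refs=F null, marked=F L
Unmarked (collected): A B C D E G H I J K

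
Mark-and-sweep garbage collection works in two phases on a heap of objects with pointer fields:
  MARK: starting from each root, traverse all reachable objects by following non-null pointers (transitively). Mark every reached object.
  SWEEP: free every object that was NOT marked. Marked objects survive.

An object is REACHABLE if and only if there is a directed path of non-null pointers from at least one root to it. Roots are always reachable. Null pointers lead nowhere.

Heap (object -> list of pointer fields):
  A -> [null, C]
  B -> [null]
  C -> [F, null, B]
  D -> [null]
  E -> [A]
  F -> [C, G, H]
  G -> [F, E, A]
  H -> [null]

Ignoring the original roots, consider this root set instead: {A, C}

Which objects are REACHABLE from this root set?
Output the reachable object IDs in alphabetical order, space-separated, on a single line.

Roots: A C
Mark A: refs=null C, marked=A
Mark C: refs=F null B, marked=A C
Mark F: refs=C G H, marked=A C F
Mark B: refs=null, marked=A B C F
Mark G: refs=F E A, marked=A B C F G
Mark H: refs=null, marked=A B C F G H
Mark E: refs=A, marked=A B C E F G H
Unmarked (collected): D

Answer: A B C E F G H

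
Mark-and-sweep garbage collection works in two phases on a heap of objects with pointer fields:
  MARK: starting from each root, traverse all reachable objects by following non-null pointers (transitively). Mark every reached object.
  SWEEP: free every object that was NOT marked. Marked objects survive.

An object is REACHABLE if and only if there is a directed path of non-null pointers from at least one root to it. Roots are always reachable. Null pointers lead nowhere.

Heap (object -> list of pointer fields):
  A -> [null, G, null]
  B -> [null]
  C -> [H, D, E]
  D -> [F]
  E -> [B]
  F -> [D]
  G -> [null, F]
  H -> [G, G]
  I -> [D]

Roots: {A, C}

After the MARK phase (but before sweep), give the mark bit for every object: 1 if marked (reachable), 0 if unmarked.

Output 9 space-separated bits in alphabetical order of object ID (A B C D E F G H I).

Roots: A C
Mark A: refs=null G null, marked=A
Mark C: refs=H D E, marked=A C
Mark G: refs=null F, marked=A C G
Mark H: refs=G G, marked=A C G H
Mark D: refs=F, marked=A C D G H
Mark E: refs=B, marked=A C D E G H
Mark F: refs=D, marked=A C D E F G H
Mark B: refs=null, marked=A B C D E F G H
Unmarked (collected): I

Answer: 1 1 1 1 1 1 1 1 0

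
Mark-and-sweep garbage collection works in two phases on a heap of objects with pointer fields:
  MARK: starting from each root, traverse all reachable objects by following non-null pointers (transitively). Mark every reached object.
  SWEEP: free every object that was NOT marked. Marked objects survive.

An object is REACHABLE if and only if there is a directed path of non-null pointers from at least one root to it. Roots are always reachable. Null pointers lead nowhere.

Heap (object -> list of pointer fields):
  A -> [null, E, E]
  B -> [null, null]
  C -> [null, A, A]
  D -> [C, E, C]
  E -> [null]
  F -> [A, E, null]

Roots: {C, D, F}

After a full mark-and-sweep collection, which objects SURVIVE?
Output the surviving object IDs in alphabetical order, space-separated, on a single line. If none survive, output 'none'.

Answer: A C D E F

Derivation:
Roots: C D F
Mark C: refs=null A A, marked=C
Mark D: refs=C E C, marked=C D
Mark F: refs=A E null, marked=C D F
Mark A: refs=null E E, marked=A C D F
Mark E: refs=null, marked=A C D E F
Unmarked (collected): B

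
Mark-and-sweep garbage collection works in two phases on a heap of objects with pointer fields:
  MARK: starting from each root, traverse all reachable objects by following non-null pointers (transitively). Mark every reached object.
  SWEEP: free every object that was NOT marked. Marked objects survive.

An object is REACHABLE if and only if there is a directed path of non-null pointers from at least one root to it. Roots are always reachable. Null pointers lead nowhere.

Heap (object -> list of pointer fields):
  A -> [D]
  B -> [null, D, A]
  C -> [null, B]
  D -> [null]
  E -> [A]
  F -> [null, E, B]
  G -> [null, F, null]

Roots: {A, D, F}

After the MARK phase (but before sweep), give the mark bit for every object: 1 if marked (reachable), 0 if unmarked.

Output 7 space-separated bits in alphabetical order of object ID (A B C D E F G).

Answer: 1 1 0 1 1 1 0

Derivation:
Roots: A D F
Mark A: refs=D, marked=A
Mark D: refs=null, marked=A D
Mark F: refs=null E B, marked=A D F
Mark E: refs=A, marked=A D E F
Mark B: refs=null D A, marked=A B D E F
Unmarked (collected): C G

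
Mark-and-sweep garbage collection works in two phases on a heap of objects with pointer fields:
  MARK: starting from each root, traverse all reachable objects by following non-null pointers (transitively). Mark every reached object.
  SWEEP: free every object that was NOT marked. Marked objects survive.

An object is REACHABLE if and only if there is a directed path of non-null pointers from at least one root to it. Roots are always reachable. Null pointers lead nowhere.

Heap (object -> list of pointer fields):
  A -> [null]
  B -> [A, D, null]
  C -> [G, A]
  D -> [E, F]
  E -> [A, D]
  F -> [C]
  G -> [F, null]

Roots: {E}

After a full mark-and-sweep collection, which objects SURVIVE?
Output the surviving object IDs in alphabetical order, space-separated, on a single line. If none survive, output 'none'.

Answer: A C D E F G

Derivation:
Roots: E
Mark E: refs=A D, marked=E
Mark A: refs=null, marked=A E
Mark D: refs=E F, marked=A D E
Mark F: refs=C, marked=A D E F
Mark C: refs=G A, marked=A C D E F
Mark G: refs=F null, marked=A C D E F G
Unmarked (collected): B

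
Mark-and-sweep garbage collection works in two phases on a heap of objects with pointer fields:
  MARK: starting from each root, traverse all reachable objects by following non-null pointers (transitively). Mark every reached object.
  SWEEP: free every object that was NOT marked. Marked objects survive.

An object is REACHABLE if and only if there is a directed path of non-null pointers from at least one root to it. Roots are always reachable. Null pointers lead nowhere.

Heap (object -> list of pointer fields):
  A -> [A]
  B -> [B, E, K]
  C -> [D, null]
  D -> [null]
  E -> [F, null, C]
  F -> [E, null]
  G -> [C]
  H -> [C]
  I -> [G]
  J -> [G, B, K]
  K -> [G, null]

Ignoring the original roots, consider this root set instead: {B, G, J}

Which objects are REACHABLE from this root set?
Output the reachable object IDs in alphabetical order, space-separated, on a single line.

Roots: B G J
Mark B: refs=B E K, marked=B
Mark G: refs=C, marked=B G
Mark J: refs=G B K, marked=B G J
Mark E: refs=F null C, marked=B E G J
Mark K: refs=G null, marked=B E G J K
Mark C: refs=D null, marked=B C E G J K
Mark F: refs=E null, marked=B C E F G J K
Mark D: refs=null, marked=B C D E F G J K
Unmarked (collected): A H I

Answer: B C D E F G J K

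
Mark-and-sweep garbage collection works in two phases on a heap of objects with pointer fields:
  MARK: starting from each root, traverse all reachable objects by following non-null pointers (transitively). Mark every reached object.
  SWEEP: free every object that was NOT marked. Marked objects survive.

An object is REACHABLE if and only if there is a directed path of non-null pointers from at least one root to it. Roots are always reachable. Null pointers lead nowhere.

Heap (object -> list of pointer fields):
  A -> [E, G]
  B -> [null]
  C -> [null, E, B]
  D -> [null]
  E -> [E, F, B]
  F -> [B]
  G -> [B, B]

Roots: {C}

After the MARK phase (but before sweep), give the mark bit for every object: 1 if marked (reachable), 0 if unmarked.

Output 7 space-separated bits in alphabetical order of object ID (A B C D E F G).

Roots: C
Mark C: refs=null E B, marked=C
Mark E: refs=E F B, marked=C E
Mark B: refs=null, marked=B C E
Mark F: refs=B, marked=B C E F
Unmarked (collected): A D G

Answer: 0 1 1 0 1 1 0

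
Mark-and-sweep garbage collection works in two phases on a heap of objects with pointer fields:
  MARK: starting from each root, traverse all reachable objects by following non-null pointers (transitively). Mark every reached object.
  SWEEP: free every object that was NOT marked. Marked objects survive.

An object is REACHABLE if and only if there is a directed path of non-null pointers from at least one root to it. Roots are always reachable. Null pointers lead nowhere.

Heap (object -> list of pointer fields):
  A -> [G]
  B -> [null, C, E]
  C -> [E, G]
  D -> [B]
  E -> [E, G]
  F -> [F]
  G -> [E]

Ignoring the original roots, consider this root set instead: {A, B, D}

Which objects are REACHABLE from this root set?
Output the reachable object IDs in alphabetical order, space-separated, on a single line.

Roots: A B D
Mark A: refs=G, marked=A
Mark B: refs=null C E, marked=A B
Mark D: refs=B, marked=A B D
Mark G: refs=E, marked=A B D G
Mark C: refs=E G, marked=A B C D G
Mark E: refs=E G, marked=A B C D E G
Unmarked (collected): F

Answer: A B C D E G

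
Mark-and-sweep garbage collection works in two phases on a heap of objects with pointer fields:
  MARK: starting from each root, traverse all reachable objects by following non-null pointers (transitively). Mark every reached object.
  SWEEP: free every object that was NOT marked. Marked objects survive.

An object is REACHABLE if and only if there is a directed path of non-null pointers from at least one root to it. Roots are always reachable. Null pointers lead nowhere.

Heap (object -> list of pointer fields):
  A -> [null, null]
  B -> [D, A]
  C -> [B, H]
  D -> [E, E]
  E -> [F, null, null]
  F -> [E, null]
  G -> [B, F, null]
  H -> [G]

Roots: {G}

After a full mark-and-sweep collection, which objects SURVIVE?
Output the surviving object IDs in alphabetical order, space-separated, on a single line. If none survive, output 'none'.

Answer: A B D E F G

Derivation:
Roots: G
Mark G: refs=B F null, marked=G
Mark B: refs=D A, marked=B G
Mark F: refs=E null, marked=B F G
Mark D: refs=E E, marked=B D F G
Mark A: refs=null null, marked=A B D F G
Mark E: refs=F null null, marked=A B D E F G
Unmarked (collected): C H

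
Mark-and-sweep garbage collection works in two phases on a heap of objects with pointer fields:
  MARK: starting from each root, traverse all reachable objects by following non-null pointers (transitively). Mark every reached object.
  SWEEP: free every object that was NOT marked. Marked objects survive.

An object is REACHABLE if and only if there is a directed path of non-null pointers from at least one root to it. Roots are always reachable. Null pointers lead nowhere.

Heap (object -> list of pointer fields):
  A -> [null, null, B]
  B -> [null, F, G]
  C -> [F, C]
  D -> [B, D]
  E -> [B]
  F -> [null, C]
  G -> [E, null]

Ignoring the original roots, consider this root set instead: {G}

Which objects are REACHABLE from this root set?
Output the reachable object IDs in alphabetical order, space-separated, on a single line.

Answer: B C E F G

Derivation:
Roots: G
Mark G: refs=E null, marked=G
Mark E: refs=B, marked=E G
Mark B: refs=null F G, marked=B E G
Mark F: refs=null C, marked=B E F G
Mark C: refs=F C, marked=B C E F G
Unmarked (collected): A D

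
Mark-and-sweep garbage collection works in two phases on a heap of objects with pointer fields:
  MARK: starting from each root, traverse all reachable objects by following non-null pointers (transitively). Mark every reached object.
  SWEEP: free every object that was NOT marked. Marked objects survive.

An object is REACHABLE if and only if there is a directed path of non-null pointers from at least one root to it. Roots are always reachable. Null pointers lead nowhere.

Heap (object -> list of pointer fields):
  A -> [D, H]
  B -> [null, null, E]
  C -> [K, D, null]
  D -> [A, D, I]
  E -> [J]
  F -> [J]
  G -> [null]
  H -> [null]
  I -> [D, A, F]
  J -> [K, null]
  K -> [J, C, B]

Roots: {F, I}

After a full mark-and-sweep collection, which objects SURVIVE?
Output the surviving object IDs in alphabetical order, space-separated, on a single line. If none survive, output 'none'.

Answer: A B C D E F H I J K

Derivation:
Roots: F I
Mark F: refs=J, marked=F
Mark I: refs=D A F, marked=F I
Mark J: refs=K null, marked=F I J
Mark D: refs=A D I, marked=D F I J
Mark A: refs=D H, marked=A D F I J
Mark K: refs=J C B, marked=A D F I J K
Mark H: refs=null, marked=A D F H I J K
Mark C: refs=K D null, marked=A C D F H I J K
Mark B: refs=null null E, marked=A B C D F H I J K
Mark E: refs=J, marked=A B C D E F H I J K
Unmarked (collected): G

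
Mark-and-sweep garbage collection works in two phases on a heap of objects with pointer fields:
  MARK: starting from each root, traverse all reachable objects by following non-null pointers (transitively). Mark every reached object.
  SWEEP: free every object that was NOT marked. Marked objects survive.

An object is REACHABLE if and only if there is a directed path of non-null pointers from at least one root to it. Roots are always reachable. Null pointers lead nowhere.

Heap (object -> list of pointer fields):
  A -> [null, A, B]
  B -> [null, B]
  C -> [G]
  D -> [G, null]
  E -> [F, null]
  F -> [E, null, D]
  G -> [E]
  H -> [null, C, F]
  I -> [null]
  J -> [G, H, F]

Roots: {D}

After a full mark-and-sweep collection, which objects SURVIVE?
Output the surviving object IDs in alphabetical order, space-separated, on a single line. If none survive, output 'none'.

Roots: D
Mark D: refs=G null, marked=D
Mark G: refs=E, marked=D G
Mark E: refs=F null, marked=D E G
Mark F: refs=E null D, marked=D E F G
Unmarked (collected): A B C H I J

Answer: D E F G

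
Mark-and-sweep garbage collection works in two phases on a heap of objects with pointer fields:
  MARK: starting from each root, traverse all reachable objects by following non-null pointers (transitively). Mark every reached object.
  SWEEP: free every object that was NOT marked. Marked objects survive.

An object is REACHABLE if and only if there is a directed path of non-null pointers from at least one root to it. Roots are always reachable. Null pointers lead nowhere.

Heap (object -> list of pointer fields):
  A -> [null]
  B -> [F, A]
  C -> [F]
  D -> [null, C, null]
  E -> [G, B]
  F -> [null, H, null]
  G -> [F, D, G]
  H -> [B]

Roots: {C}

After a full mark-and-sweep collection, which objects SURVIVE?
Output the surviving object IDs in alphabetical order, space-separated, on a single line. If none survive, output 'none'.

Answer: A B C F H

Derivation:
Roots: C
Mark C: refs=F, marked=C
Mark F: refs=null H null, marked=C F
Mark H: refs=B, marked=C F H
Mark B: refs=F A, marked=B C F H
Mark A: refs=null, marked=A B C F H
Unmarked (collected): D E G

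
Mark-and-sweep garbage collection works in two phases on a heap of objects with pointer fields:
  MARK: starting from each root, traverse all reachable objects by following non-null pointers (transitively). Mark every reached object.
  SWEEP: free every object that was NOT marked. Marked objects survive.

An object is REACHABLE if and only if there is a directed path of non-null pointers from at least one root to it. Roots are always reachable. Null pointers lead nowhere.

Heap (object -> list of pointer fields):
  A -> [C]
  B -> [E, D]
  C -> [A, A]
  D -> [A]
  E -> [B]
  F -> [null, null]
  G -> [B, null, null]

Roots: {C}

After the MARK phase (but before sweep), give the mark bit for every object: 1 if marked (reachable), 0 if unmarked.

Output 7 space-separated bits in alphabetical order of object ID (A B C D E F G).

Roots: C
Mark C: refs=A A, marked=C
Mark A: refs=C, marked=A C
Unmarked (collected): B D E F G

Answer: 1 0 1 0 0 0 0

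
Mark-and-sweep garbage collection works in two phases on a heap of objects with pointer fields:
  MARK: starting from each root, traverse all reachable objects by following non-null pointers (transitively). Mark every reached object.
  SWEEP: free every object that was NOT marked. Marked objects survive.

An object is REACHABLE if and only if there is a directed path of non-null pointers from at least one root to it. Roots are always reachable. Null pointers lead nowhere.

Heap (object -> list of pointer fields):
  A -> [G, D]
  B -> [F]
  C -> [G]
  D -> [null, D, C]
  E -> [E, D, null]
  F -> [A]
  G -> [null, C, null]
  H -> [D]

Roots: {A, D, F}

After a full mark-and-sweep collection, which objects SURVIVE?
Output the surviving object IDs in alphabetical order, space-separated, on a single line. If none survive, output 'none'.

Answer: A C D F G

Derivation:
Roots: A D F
Mark A: refs=G D, marked=A
Mark D: refs=null D C, marked=A D
Mark F: refs=A, marked=A D F
Mark G: refs=null C null, marked=A D F G
Mark C: refs=G, marked=A C D F G
Unmarked (collected): B E H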